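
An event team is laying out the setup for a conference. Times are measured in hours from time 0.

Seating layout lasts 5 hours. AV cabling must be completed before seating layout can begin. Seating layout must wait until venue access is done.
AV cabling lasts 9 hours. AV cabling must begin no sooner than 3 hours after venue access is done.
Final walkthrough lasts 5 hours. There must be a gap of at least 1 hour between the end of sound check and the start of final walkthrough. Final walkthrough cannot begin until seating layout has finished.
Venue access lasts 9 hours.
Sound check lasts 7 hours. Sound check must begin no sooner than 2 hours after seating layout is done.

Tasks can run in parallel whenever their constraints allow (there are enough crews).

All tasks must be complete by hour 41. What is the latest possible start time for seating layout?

21

Final walkthrough has no dependents, so it just needs to finish by hour 41. Starting by 41 − 5 = hour 36 achieves that.
Sound check feeds into final walkthrough (must start by hour 36, minus 1-hour gap → hour 35); so sound check must finish by hour 35 and therefore start by hour 28.
For seating layout: sound check (must start by hour 28, minus 2-hour gap → hour 26); final walkthrough (must start by hour 36). The most restrictive is hour 26; with a 5-hour duration, seating layout must start by hour 21.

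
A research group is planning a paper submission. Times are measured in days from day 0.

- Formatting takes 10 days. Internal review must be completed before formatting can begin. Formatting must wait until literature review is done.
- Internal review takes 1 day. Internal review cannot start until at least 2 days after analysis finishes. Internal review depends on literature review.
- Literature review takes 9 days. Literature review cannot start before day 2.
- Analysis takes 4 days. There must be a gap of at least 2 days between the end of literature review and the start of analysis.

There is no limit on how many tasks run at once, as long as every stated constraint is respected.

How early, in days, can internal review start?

After its own release at day 2, literature review can start at day 2 and finishes at day 11.
Analysis cannot begin until literature review (finishes day 11, plus 2-day gap → day 13). It runs from day 13 to 13 + 4 = day 17.
Internal review waits on analysis (finishes day 17, plus 2-day gap → day 19); literature review (finishes day 11). The latest of these is day 19, which is the earliest internal review can start.

19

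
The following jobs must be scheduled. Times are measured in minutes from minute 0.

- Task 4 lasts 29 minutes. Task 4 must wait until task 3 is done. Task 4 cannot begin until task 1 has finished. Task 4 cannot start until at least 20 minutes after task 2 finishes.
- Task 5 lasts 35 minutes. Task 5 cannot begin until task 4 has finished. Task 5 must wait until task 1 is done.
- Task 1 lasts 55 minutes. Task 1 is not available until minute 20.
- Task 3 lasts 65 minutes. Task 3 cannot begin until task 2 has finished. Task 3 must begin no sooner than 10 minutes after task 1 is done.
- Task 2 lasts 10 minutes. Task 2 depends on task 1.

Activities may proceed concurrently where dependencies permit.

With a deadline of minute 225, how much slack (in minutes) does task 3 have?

11

Task 1 cannot begin until its own release at minute 20. It runs from minute 20 to 20 + 55 = minute 75.
Task 2 waits on task 1 (finishes minute 75), so it starts at minute 75 and finishes at 75 + 10 = minute 85.
Task 3 needs all of task 2 (finishes minute 85); task 1 (finishes minute 75, plus 10-minute gap → minute 85). That puts its earliest start at minute 85; it finishes at 85 + 65 = minute 150.

Working backward from the deadline:
Nothing follows task 5; the deadline of minute 225 is its only limit. It must start by 225 − 35 = minute 190.
Task 4 must finish before task 5 (must start by minute 190). With a 29-minute duration, task 4 must start by 190 − 29 = minute 161.
Since task 4 (must start by minute 161) depends on it, task 3 must finish by minute 161. Backing off its 65-minute duration gives a latest start of minute 96.
So task 3 can start as early as minute 85 and as late as minute 96, giving 96 − 85 = 11 minutes of slack.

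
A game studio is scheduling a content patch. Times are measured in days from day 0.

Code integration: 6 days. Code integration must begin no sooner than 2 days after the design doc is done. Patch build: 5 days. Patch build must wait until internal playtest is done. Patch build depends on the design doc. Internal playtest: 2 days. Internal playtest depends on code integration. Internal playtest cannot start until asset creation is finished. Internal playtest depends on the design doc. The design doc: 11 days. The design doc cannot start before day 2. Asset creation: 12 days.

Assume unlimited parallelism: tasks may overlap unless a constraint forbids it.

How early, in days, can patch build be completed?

28

Nothing blocks asset creation, so it runs from day 0 to day 12.
The design doc cannot begin until its own release at day 2. It runs from day 2 to 2 + 11 = day 13.
Code integration waits on the design doc (finishes day 13, plus 2-day gap → day 15), so it starts at day 15 and finishes at 15 + 6 = day 21.
Internal playtest needs all of code integration (finishes day 21); asset creation (finishes day 12); the design doc (finishes day 13). That puts its earliest start at day 21; it finishes at 21 + 2 = day 23.
For patch build: internal playtest (finishes day 23); the design doc (finishes day 13). Taking the maximum gives a start of day 23, and it finishes at 23 + 5 = day 28.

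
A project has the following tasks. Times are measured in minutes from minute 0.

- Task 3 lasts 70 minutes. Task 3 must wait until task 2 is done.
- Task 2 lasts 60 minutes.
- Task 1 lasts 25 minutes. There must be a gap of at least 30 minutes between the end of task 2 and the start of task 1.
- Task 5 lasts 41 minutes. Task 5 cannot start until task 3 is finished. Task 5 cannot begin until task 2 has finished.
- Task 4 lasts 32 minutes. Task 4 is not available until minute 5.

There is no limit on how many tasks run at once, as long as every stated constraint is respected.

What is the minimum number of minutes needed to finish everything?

After its own release at minute 5, task 4 can start at minute 5 and finishes at minute 37.
Nothing blocks task 2, so it runs from minute 0 to minute 60.
After task 2 (finishes minute 60), task 3 can start at minute 60 and finishes at minute 130.
Task 5 has to wait for task 3 (finishes minute 130); task 2 (finishes minute 60). The latest of these is minute 130, so task 5 runs minute 130 to 130 + 41 = minute 171.
After task 2 (finishes minute 60, plus 30-minute gap → minute 90), task 1 can start at minute 90 and finishes at minute 115.
All tasks are finished once the last one completes. Finish times: Task 1 at 115, Task 2 at 60, Task 3 at 130, Task 4 at 37, Task 5 at 171. The latest is minute 171.

171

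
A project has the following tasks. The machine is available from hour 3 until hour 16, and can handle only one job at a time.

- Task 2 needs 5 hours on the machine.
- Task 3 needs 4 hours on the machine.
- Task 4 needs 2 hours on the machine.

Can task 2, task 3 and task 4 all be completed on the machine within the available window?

The machine window is 16 − 3 = 13 hours.
Running back to back, the jobs need 5 + 4 + 2 = 11 hours on the machine.
Since 11 ≤ 13, they fit within the window.

Yes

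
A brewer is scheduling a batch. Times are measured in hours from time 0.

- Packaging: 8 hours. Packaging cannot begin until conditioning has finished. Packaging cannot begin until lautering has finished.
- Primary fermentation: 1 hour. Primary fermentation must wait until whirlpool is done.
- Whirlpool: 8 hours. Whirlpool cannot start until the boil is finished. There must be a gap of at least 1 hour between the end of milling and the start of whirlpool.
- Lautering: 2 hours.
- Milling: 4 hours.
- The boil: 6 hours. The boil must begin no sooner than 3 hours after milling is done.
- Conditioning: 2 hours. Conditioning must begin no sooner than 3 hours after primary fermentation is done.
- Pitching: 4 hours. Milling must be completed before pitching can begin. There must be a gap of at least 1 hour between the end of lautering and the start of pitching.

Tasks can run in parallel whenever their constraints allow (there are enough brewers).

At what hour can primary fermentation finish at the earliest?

Nothing blocks milling, so it runs from hour 0 to hour 4.
The boil waits on milling (finishes hour 4, plus 3-hour gap → hour 7), so it starts at hour 7 and finishes at 7 + 6 = hour 13.
Whirlpool cannot start until the boil (finishes hour 13); milling (finishes hour 4, plus 1-hour gap → hour 5). The controlling bound is hour 13, so whirlpool finishes at 13 + 8 = hour 21.
Primary fermentation cannot begin until whirlpool (finishes hour 21). It runs from hour 21 to 21 + 1 = hour 22.

22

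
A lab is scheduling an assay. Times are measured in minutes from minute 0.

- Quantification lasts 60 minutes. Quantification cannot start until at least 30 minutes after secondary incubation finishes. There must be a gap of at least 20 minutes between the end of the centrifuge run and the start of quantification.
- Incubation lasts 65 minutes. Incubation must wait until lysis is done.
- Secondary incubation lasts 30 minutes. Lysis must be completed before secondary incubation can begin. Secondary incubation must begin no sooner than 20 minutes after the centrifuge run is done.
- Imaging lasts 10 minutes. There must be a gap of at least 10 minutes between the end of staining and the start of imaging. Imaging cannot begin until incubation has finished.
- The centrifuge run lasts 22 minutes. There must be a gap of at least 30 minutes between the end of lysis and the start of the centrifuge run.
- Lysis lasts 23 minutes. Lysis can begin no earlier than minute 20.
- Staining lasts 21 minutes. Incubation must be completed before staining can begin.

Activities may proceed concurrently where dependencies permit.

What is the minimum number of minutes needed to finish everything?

235

After its own release at minute 20, lysis can start at minute 20 and finishes at minute 43.
The centrifuge run waits on lysis (finishes minute 43, plus 30-minute gap → minute 73), so it starts at minute 73 and finishes at 73 + 22 = minute 95.
For secondary incubation: lysis (finishes minute 43); the centrifuge run (finishes minute 95, plus 20-minute gap → minute 115). Taking the maximum gives a start of minute 115, and it finishes at 115 + 30 = minute 145.
Quantification needs all of secondary incubation (finishes minute 145, plus 30-minute gap → minute 175); the centrifuge run (finishes minute 95, plus 20-minute gap → minute 115). That puts its earliest start at minute 175; it finishes at 175 + 60 = minute 235.
Incubation cannot begin until lysis (finishes minute 43). It runs from minute 43 to 43 + 65 = minute 108.
After incubation (finishes minute 108), staining can start at minute 108 and finishes at minute 129.
Imaging has to wait for staining (finishes minute 129, plus 10-minute gap → minute 139); incubation (finishes minute 108). The latest of these is minute 139, so imaging runs minute 139 to 139 + 10 = minute 149.
All tasks are finished once the last one completes. Finish times: Lysis at 43, Incubation at 108, The centrifuge run at 95, Staining at 129, Secondary incubation at 145, Imaging at 149, Quantification at 235. The latest is minute 235.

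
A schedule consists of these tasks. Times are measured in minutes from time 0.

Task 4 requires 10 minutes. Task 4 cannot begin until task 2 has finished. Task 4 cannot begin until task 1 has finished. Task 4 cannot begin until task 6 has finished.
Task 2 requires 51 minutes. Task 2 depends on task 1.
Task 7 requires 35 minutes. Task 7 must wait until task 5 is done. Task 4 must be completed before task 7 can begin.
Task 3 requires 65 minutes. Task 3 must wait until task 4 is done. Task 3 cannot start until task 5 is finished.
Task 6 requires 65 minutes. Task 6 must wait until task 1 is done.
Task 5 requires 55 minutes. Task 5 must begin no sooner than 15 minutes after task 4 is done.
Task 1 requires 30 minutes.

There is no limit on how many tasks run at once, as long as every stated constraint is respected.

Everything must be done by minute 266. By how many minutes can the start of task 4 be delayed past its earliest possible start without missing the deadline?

26

Task 1 can start immediately at minute 0; it finishes at minute 30.
Task 6 waits on task 1 (finishes minute 30), so it starts at minute 30 and finishes at 30 + 65 = minute 95.
Task 2 cannot begin until task 1 (finishes minute 30). It runs from minute 30 to 30 + 51 = minute 81.
Task 4 has to wait for task 2 (finishes minute 81); task 1 (finishes minute 30); task 6 (finishes minute 95). The latest of these is minute 95, so task 4 runs minute 95 to 95 + 10 = minute 105.

Working backward from the deadline:
Task 3 has no dependents, so it just needs to finish by minute 266. Starting by 266 − 65 = minute 201 achieves that.
Task 7 must finish by minute 266; it takes 35 minutes, so it must start by 266 − 35 = minute 231.
For task 5: task 3 (must start by minute 201); task 7 (must start by minute 231). The most restrictive is minute 201; with a 55-minute duration, task 5 must start by minute 146.
Task 4 has several dependents: task 3 (must start by minute 201); task 5 (must start by minute 146, minus 15-minute gap → minute 131); task 7 (must start by minute 231). The earliest of those limits is minute 131, so task 4 must start by 131 − 10 = minute 121.
So task 4 can start as early as minute 95 and as late as minute 121, giving 121 − 95 = 26 minutes of slack.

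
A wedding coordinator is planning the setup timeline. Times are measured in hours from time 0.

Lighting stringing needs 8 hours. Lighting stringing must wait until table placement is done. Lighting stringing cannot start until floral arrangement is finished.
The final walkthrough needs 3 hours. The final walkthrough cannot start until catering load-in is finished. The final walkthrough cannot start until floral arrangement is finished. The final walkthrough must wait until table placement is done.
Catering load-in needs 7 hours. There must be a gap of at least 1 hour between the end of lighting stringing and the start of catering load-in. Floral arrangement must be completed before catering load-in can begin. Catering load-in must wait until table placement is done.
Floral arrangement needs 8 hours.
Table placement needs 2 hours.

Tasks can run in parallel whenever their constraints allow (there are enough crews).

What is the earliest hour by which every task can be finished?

27

Nothing blocks floral arrangement, so it runs from hour 0 to hour 8.
Table placement can start immediately at hour 0; it finishes at hour 2.
Lighting stringing has to wait for table placement (finishes hour 2); floral arrangement (finishes hour 8). The latest of these is hour 8, so lighting stringing runs hour 8 to 8 + 8 = hour 16.
For catering load-in: lighting stringing (finishes hour 16, plus 1-hour gap → hour 17); floral arrangement (finishes hour 8); table placement (finishes hour 2). Taking the maximum gives a start of hour 17, and it finishes at 17 + 7 = hour 24.
The final walkthrough needs all of catering load-in (finishes hour 24); floral arrangement (finishes hour 8); table placement (finishes hour 2). That puts its earliest start at hour 24; it finishes at 24 + 3 = hour 27.
All tasks are finished once the last one completes. Finish times: Table placement at 2, Floral arrangement at 8, Lighting stringing at 16, Catering load-in at 24, The final walkthrough at 27. The latest is hour 27.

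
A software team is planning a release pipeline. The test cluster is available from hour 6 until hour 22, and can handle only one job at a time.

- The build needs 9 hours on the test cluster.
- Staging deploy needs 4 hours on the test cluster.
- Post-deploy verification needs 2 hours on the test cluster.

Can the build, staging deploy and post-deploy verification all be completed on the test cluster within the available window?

The test cluster window is 22 − 6 = 16 hours.
Running back to back, the jobs need 9 + 4 + 2 = 15 hours on the test cluster.
Since 15 ≤ 16, they fit within the window.

Yes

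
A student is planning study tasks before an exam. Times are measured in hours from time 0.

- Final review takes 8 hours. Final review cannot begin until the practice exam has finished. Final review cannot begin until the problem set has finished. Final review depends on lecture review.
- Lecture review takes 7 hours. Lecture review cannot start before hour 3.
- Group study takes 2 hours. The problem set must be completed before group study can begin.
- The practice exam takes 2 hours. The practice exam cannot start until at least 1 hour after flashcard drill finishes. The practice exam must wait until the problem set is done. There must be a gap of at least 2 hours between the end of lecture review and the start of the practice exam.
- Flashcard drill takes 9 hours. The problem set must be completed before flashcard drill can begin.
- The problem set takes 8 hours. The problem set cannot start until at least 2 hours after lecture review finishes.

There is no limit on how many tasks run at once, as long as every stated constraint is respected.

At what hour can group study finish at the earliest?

Lecture review cannot begin until its own release at hour 3. It runs from hour 3 to 3 + 7 = hour 10.
The problem set waits on lecture review (finishes hour 10, plus 2-hour gap → hour 12), so it starts at hour 12 and finishes at 12 + 8 = hour 20.
Group study waits on the problem set (finishes hour 20), so it starts at hour 20 and finishes at 20 + 2 = hour 22.

22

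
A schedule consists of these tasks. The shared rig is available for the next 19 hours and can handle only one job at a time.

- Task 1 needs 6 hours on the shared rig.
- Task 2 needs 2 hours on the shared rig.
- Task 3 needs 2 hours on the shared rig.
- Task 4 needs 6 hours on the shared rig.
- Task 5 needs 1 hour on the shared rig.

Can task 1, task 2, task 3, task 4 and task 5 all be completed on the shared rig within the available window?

Running back to back, the jobs need 6 + 2 + 2 + 6 + 1 = 17 hours on the shared rig.
Since 17 ≤ 19, they fit within the window.

Yes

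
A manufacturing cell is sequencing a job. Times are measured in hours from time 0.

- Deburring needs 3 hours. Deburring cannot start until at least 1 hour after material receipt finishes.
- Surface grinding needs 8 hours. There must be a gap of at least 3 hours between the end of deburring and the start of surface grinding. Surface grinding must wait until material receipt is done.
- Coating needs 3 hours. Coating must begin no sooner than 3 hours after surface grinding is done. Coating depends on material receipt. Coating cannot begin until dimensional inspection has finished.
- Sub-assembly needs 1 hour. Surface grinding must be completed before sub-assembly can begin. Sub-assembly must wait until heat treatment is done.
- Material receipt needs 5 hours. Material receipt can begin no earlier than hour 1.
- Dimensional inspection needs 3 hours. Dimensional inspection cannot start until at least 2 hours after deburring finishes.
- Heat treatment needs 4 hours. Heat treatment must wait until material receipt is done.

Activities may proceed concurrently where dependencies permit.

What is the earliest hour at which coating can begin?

24

Material receipt waits on its own release at hour 1, so it starts at hour 1 and finishes at 1 + 5 = hour 6.
Deburring cannot begin until material receipt (finishes hour 6, plus 1-hour gap → hour 7). It runs from hour 7 to 7 + 3 = hour 10.
After deburring (finishes hour 10, plus 2-hour gap → hour 12), dimensional inspection can start at hour 12 and finishes at hour 15.
Surface grinding has to wait for deburring (finishes hour 10, plus 3-hour gap → hour 13); material receipt (finishes hour 6). The latest of these is hour 13, so surface grinding runs hour 13 to 13 + 8 = hour 21.
Coating waits on surface grinding (finishes hour 21, plus 3-hour gap → hour 24); material receipt (finishes hour 6); dimensional inspection (finishes hour 15). The latest of these is hour 24, which is the earliest coating can start.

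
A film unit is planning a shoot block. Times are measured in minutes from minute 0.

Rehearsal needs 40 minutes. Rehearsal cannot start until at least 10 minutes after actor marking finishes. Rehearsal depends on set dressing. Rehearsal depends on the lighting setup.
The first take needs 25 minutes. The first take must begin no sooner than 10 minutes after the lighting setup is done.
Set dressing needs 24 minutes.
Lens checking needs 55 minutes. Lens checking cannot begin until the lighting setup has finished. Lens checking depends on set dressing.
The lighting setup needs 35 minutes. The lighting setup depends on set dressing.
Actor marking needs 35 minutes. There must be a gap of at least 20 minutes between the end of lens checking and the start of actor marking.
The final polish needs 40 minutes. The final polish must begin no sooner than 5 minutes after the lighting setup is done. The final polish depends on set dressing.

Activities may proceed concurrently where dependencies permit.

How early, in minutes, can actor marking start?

134

Nothing blocks set dressing, so it runs from minute 0 to minute 24.
After set dressing (finishes minute 24), the lighting setup can start at minute 24 and finishes at minute 59.
Lens checking cannot start until the lighting setup (finishes minute 59); set dressing (finishes minute 24). The controlling bound is minute 59, so lens checking finishes at 59 + 55 = minute 114.
Actor marking waits on lens checking (finishes minute 114, plus 20-minute gap → minute 134), so the earliest it can start is minute 134.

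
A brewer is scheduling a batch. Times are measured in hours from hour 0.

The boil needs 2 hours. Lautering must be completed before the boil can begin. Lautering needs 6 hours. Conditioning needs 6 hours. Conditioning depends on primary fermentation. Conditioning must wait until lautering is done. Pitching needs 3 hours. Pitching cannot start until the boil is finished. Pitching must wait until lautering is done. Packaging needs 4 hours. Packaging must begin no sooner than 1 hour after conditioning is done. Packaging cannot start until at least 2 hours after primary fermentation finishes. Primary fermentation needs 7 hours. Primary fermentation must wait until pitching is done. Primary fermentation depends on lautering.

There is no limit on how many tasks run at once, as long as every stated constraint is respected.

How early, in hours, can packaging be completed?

Nothing blocks lautering, so it runs from hour 0 to hour 6.
The boil waits on lautering (finishes hour 6), so it starts at hour 6 and finishes at 6 + 2 = hour 8.
Pitching has to wait for the boil (finishes hour 8); lautering (finishes hour 6). The latest of these is hour 8, so pitching runs hour 8 to 8 + 3 = hour 11.
For primary fermentation: pitching (finishes hour 11); lautering (finishes hour 6). Taking the maximum gives a start of hour 11, and it finishes at 11 + 7 = hour 18.
Conditioning needs all of primary fermentation (finishes hour 18); lautering (finishes hour 6). That puts its earliest start at hour 18; it finishes at 18 + 6 = hour 24.
Packaging has to wait for conditioning (finishes hour 24, plus 1-hour gap → hour 25); primary fermentation (finishes hour 18, plus 2-hour gap → hour 20). The latest of these is hour 25, so packaging runs hour 25 to 25 + 4 = hour 29.

29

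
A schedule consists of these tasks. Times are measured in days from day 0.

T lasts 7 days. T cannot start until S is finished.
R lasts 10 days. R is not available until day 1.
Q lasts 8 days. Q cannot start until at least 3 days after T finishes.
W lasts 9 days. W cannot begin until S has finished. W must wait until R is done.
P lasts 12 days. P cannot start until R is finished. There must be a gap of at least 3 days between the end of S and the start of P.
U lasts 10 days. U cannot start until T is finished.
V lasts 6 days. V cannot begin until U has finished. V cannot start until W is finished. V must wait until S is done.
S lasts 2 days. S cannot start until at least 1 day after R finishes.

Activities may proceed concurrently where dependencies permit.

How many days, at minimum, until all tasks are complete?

37

R waits on its own release at day 1, so it starts at day 1 and finishes at 1 + 10 = day 11.
S waits on R (finishes day 11, plus 1-day gap → day 12), so it starts at day 12 and finishes at 12 + 2 = day 14.
W cannot start until S (finishes day 14); R (finishes day 11). The controlling bound is day 14, so W finishes at 14 + 9 = day 23.
After S (finishes day 14), T can start at day 14 and finishes at day 21.
After T (finishes day 21), U can start at day 21 and finishes at day 31.
V cannot start until U (finishes day 31); W (finishes day 23); S (finishes day 14). The controlling bound is day 31, so V finishes at 31 + 6 = day 37.
Q waits on T (finishes day 21, plus 3-day gap → day 24), so it starts at day 24 and finishes at 24 + 8 = day 32.
For P: R (finishes day 11); S (finishes day 14, plus 3-day gap → day 17). Taking the maximum gives a start of day 17, and it finishes at 17 + 12 = day 29.
All tasks are finished once the last one completes. Finish times: P at 29, Q at 32, R at 11, S at 14, T at 21, U at 31, V at 37, W at 23. The latest is day 37.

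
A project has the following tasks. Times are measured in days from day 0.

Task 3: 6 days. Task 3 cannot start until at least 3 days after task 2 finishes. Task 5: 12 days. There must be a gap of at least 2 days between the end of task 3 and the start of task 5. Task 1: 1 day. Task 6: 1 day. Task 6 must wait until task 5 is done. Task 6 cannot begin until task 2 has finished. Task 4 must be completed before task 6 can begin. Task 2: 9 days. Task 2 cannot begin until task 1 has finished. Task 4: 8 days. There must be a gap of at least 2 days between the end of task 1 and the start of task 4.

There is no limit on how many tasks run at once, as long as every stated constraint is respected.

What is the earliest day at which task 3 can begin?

13

Task 1 has no prerequisites, so it starts at day 0 and finishes at day 1.
After task 1 (finishes day 1), task 2 can start at day 1 and finishes at day 10.
Task 3 waits on task 2 (finishes day 10, plus 3-day gap → day 13), so the earliest it can start is day 13.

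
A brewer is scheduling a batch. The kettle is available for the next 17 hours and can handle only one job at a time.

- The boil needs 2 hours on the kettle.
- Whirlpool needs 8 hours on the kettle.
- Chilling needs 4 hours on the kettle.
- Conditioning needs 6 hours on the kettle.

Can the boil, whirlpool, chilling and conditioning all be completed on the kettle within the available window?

No

Running back to back, the jobs need 2 + 8 + 4 + 6 = 20 hours on the kettle.
Since 20 > 17, they cannot all fit.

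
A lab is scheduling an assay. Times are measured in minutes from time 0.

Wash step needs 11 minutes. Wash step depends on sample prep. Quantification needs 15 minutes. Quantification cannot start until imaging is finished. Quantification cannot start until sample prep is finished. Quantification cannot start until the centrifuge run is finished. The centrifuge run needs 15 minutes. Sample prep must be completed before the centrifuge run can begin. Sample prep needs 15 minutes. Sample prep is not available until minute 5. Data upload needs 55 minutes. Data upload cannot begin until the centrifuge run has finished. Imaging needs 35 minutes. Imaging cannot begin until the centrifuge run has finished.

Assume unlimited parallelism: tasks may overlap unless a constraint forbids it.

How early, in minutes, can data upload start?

35

Sample prep waits on its own release at minute 5, so it starts at minute 5 and finishes at 5 + 15 = minute 20.
The centrifuge run cannot begin until sample prep (finishes minute 20). It runs from minute 20 to 20 + 15 = minute 35.
Data upload waits on the centrifuge run (finishes minute 35), so the earliest it can start is minute 35.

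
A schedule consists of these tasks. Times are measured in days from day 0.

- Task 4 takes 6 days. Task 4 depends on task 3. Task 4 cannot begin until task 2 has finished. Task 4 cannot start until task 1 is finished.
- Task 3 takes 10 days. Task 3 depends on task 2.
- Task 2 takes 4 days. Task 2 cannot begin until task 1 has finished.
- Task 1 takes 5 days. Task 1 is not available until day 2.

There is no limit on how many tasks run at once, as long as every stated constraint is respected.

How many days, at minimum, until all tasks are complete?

Task 1 cannot begin until its own release at day 2. It runs from day 2 to 2 + 5 = day 7.
After task 1 (finishes day 7), task 2 can start at day 7 and finishes at day 11.
Task 3 waits on task 2 (finishes day 11), so it starts at day 11 and finishes at 11 + 10 = day 21.
Task 4 cannot start until task 3 (finishes day 21); task 2 (finishes day 11); task 1 (finishes day 7). The controlling bound is day 21, so task 4 finishes at 21 + 6 = day 27.
All tasks are finished once the last one completes. Finish times: Task 1 at 7, Task 2 at 11, Task 3 at 21, Task 4 at 27. The latest is day 27.

27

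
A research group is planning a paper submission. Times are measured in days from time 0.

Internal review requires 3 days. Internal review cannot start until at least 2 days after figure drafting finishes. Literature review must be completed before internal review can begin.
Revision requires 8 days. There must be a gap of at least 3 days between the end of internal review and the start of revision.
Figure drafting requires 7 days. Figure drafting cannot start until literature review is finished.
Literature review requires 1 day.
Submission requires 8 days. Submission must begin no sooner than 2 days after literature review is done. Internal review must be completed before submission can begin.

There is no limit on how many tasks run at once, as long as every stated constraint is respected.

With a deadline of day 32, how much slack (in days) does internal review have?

Nothing blocks literature review, so it runs from day 0 to day 1.
Figure drafting cannot begin until literature review (finishes day 1). It runs from day 1 to 1 + 7 = day 8.
For internal review: figure drafting (finishes day 8, plus 2-day gap → day 10); literature review (finishes day 1). Taking the maximum gives a start of day 10, and it finishes at 10 + 3 = day 13.

Working backward from the deadline:
Nothing follows revision; the deadline of day 32 is its only limit. It must start by 32 − 8 = day 24.
Submission has no dependents, so it just needs to finish by day 32. Starting by 32 − 8 = day 24 achieves that.
For internal review: revision (must start by day 24, minus 3-day gap → day 21); submission (must start by day 24). The most restrictive is day 21; with a 3-day duration, internal review must start by day 18.
So internal review can start as early as day 10 and as late as day 18, giving 18 − 10 = 8 days of slack.

8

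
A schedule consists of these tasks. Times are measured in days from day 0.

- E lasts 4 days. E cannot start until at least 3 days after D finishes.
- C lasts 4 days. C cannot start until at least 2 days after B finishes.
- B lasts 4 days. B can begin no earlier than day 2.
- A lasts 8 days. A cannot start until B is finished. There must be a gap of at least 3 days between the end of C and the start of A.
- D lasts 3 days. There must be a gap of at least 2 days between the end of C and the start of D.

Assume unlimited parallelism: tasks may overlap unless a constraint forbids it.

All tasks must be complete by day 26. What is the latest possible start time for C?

Nothing follows A; the deadline of day 26 is its only limit. It must start by 26 − 8 = day 18.
E must finish by day 26; it takes 4 days, so it must start by 26 − 4 = day 22.
D has to be done before E (must start by day 22, minus 3-day gap → day 19). That means finishing by day 19, i.e. starting by 19 − 3 = day 16.
C feeds A (must start by day 18, minus 3-day gap → day 15); D (must start by day 16, minus 2-day gap → day 14). Taking the minimum, C must finish by day 14 and start by 14 − 4 = day 10.

10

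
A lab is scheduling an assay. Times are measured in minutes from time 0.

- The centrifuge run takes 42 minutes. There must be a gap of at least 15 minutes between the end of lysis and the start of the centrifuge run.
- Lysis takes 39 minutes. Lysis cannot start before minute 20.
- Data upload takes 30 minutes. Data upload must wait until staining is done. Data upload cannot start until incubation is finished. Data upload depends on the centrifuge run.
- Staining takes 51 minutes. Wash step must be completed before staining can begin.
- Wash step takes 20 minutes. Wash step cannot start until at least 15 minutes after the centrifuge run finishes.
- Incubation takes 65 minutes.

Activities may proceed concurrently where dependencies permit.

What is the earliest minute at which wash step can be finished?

After its own release at minute 20, lysis can start at minute 20 and finishes at minute 59.
After lysis (finishes minute 59, plus 15-minute gap → minute 74), the centrifuge run can start at minute 74 and finishes at minute 116.
After the centrifuge run (finishes minute 116, plus 15-minute gap → minute 131), wash step can start at minute 131 and finishes at minute 151.

151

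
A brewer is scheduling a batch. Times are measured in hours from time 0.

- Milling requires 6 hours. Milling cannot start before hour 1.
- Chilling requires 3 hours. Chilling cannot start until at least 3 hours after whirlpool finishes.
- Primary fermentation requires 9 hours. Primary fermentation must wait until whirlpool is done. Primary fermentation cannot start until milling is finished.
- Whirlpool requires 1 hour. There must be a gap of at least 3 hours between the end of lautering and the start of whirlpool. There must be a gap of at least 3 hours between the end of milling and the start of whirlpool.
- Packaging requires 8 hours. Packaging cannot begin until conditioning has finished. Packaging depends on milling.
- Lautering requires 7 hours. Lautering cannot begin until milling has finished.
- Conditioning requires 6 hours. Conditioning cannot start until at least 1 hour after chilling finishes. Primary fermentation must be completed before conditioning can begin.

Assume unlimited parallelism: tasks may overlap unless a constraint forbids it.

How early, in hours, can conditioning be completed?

33

Milling cannot begin until its own release at hour 1. It runs from hour 1 to 1 + 6 = hour 7.
Lautering cannot begin until milling (finishes hour 7). It runs from hour 7 to 7 + 7 = hour 14.
Whirlpool has to wait for lautering (finishes hour 14, plus 3-hour gap → hour 17); milling (finishes hour 7, plus 3-hour gap → hour 10). The latest of these is hour 17, so whirlpool runs hour 17 to 17 + 1 = hour 18.
Primary fermentation needs all of whirlpool (finishes hour 18); milling (finishes hour 7). That puts its earliest start at hour 18; it finishes at 18 + 9 = hour 27.
Chilling waits on whirlpool (finishes hour 18, plus 3-hour gap → hour 21), so it starts at hour 21 and finishes at 21 + 3 = hour 24.
Conditioning has to wait for chilling (finishes hour 24, plus 1-hour gap → hour 25); primary fermentation (finishes hour 27). The latest of these is hour 27, so conditioning runs hour 27 to 27 + 6 = hour 33.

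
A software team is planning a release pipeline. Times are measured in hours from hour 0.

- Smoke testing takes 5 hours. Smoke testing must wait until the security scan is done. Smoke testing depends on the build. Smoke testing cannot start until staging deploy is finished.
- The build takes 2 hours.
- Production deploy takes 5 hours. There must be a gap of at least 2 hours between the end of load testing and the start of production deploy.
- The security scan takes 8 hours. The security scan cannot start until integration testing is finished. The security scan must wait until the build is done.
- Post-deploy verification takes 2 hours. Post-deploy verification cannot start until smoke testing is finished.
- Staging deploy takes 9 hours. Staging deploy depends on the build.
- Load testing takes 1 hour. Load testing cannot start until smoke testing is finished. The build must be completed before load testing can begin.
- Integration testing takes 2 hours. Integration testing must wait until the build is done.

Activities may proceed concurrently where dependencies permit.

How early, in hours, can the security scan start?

4

The build can start immediately at hour 0; it finishes at hour 2.
Integration testing waits on the build (finishes hour 2), so it starts at hour 2 and finishes at 2 + 2 = hour 4.
The security scan waits on integration testing (finishes hour 4); the build (finishes hour 2). The latest of these is hour 4, which is the earliest the security scan can start.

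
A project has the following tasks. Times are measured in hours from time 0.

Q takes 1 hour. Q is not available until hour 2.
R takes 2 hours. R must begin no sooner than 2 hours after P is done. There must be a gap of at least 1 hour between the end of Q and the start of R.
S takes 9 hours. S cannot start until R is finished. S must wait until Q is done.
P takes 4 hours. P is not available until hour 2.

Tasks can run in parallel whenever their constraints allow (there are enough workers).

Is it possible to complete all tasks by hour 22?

Q cannot begin until its own release at hour 2. It runs from hour 2 to 2 + 1 = hour 3.
After its own release at hour 2, P can start at hour 2 and finishes at hour 6.
R needs all of P (finishes hour 6, plus 2-hour gap → hour 8); Q (finishes hour 3, plus 1-hour gap → hour 4). That puts its earliest start at hour 8; it finishes at 8 + 2 = hour 10.
S has to wait for R (finishes hour 10); Q (finishes hour 3). The latest of these is hour 10, so S runs hour 10 to 10 + 9 = hour 19.
Every task is finished by hour 19, which is no later than the deadline of 22, so the schedule is feasible.

Yes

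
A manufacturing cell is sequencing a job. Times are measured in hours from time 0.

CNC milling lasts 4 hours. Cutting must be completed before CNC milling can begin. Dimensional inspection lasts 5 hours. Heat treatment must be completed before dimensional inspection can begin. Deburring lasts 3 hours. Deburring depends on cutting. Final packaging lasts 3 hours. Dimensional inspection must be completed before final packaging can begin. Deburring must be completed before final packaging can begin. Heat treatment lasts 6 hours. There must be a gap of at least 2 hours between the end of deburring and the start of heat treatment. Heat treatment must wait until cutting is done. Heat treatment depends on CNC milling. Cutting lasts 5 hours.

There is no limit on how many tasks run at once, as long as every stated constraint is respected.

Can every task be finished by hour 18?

Cutting has no prerequisites, so it starts at hour 0 and finishes at hour 5.
After cutting (finishes hour 5), CNC milling can start at hour 5 and finishes at hour 9.
After cutting (finishes hour 5), deburring can start at hour 5 and finishes at hour 8.
For heat treatment: deburring (finishes hour 8, plus 2-hour gap → hour 10); cutting (finishes hour 5); CNC milling (finishes hour 9). Taking the maximum gives a start of hour 10, and it finishes at 10 + 6 = hour 16.
Dimensional inspection cannot begin until heat treatment (finishes hour 16). It runs from hour 16 to 16 + 5 = hour 21.
Final packaging needs all of dimensional inspection (finishes hour 21); deburring (finishes hour 8). That puts its earliest start at hour 21; it finishes at 21 + 3 = hour 24.
The earliest everything can be done is hour 24, which is after the deadline of 18, so it is not possible.

No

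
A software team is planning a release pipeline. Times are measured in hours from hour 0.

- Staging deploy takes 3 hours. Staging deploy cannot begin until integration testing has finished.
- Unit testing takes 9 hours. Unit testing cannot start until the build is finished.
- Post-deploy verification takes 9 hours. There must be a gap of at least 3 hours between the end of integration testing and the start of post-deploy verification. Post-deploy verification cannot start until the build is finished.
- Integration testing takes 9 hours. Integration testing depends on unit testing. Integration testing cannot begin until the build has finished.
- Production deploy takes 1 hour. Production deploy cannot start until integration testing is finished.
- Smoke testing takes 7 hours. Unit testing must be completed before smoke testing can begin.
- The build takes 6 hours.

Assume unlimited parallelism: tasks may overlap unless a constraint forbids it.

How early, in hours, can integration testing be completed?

The build can start immediately at hour 0; it finishes at hour 6.
Unit testing cannot begin until the build (finishes hour 6). It runs from hour 6 to 6 + 9 = hour 15.
Integration testing needs all of unit testing (finishes hour 15); the build (finishes hour 6). That puts its earliest start at hour 15; it finishes at 15 + 9 = hour 24.

24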